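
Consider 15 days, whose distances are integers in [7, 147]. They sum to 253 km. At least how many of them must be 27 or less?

8

If only k of them are at most 27, the other 15 − k are at least 28, so the total is at least (15 − k)·28 + k·7.
This is ≤ 253, so (15 − k)·28 + 7k ≤ 253, which gives k ≥ 8.
Exactly 8 works: 8 values at 7 and 7 at 28 total 252; raise one of the low values by 1 (still ≤ 27) to hit 253.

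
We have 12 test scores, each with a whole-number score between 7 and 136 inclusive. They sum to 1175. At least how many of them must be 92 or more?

2

Each value short of 92 is at most 91, costing at least 136 − 91 = 45 against the maximum total of 1632.
We can afford to lose at most 1632 − 1175 = 457, so at most ⌊457/45⌋ = 10 fall short, and at least 2 are ≥ 92.
Exactly 2 works: 2 values at 136 and 10 at 91 total 1182; lower one of the high values by 7 (still ≥ 92) to hit 1175.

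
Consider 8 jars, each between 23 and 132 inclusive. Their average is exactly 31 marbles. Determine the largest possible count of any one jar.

87

To make one jar as large as possible, make the other 7 as small as possible.
The total is 8 × 31 = 248.
The other 7 contribute at least 7 × 23 = 161, leaving at most 248 − 161 = 87.
Since 87 ≤ 132, this is achievable: one at 87 and 7 at 23.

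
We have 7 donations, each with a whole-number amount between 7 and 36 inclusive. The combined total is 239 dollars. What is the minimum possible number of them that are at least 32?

If only k of them are at least 32, the other 7 − k are at most 31, so the total is at most k·36 + (7 − k)·31.
This must reach 239, so k·36 + (7 − k)·31 ≥ 239, giving k ≥ 5.
Exactly 5 works: 5 values at 36 and 2 at 31 total 242; lower one of the high values by 3 (still ≥ 32) to hit 239.

5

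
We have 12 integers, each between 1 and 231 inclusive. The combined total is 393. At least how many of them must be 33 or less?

1

Each value above 33 is at least 34, contributing at least 34 − 1 = 33 above the floor 1.
The sum exceeds the floor total 12 by 381, so at most ⌊381/33⌋ = 11 exceed 33, and at least 1 are ≤ 33.
Exactly 1 works: 1 value at 1 and 11 at 34 total 375; raise one of the low values by 18 (still ≤ 33) to hit 393.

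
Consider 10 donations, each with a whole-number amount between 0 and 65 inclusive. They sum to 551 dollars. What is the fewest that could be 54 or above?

2

If only k of them are at least 54, the other 10 − k are at most 53, so the total is at most k·65 + (10 − k)·53.
This must reach 551, so k·65 + (10 − k)·53 ≥ 551, giving k ≥ 2.
Exactly 2 works: 2 values at 65 and 8 at 53 total 554; lower one of the high values by 3 (still ≥ 54) to hit 551.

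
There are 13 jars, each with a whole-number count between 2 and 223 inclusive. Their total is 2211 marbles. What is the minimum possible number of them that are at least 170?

1

Suppose at most 13 − j of them reach 170; then j values are ≤ 169 and the rest ≤ 223.
The total is then ≤ 169·j + 223·(13 − j) = 2899 − 54j. For this to be ≥ 2211 we need j ≤ 12, so at least 13 − 12 = 1 must reach 170.
Exactly 1 works: 1 value at 223 and 12 at 169 total 2251; lower one of the high values by 40 (still ≥ 170) to hit 2211.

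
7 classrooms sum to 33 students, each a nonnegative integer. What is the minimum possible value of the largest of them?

Some value must be at least ⌈33/7⌉ = 5, since 7 × 4 = 28 < 33.
Achievable: 5 of them at 5 and 2 at 4 total 33.

5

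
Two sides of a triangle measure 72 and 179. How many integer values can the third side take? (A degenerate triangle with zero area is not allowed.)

143

The triangle inequality gives |72 − 179| < c < 72 + 179, i.e. 107 < c < 251.
So c can be any integer from 108 to 250: 143 values.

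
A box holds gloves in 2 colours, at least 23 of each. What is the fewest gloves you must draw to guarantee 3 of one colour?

You could draw 2 of every colour without reaching 3 of any — 4 in all.
One more forces 3 of some colour, so 4 + 1 = 5.

5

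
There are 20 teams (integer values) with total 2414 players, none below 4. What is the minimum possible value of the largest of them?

121

The 20 values sum to 2414, so their maximum is at least ⌈2414/20⌉ = 121.
Achievable: 14 of them at 121 and 6 at 120 total 2414.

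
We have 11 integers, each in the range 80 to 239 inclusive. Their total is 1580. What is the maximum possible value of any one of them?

239

To make one integer as large as possible, make the other 10 as small as possible.
The other 10 contribute at least 10 × 80 = 800, leaving at most 1580 − 800 = 780.
But each integer is capped at 239, so the maximum is 239.
Achievable: one at 239 and the other 10 totalling 1341, which fits since 10 × 80 ≤ 1341 ≤ 10 × 239.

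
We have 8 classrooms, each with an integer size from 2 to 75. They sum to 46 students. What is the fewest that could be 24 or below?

Let j be the number exceeding 24. Then the total is ≥ 25·j + 2·(8 − j) = 16 + 23j.
So 23j ≤ 30 and j ≤ 1; hence at least 8 − 1 = 7 are ≤ 24.
Exactly 7 works: 7 values at 2 and 1 at 25 total 39; raise one of the low values by 7 (still ≤ 24) to hit 46.

7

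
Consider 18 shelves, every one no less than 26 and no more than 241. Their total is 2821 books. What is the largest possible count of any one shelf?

To make one shelf as large as possible, make the other 17 as small as possible.
The other 17 contribute at least 17 × 26 = 442, leaving at most 2821 − 442 = 2379.
But each shelf is capped at 241, so the maximum is 241.
Achievable: one at 241 and the other 17 totalling 2580, which fits since 17 × 26 ≤ 2580 ≤ 17 × 241.

241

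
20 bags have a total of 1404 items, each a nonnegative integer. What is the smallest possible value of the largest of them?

The average is 1404/20 > 70, so not all 20 can be 70 or less; the largest is ≥ 71.
Achievable: 4 of them at 71 and 16 at 70 total 1404.

71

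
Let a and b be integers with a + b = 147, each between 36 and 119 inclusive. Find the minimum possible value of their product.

ab = a(147 − a) is concave in a, so over [36, 111] it is minimized at an endpoint.
At the endpoint a = 36, b = 147 − 36 = 111, so ab = 36 × 111 = 3996.

3996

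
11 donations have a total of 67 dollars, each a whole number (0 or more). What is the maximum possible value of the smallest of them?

If every one of the 11 were at least 7, the total would be at least 11 × 7 = 77 > 67.
Taking 10 copies of 6 and 1 copy of 7 gives exactly 67, so 6 is attained.

6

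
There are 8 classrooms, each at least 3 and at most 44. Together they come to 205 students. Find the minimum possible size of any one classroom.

3

Minimizing one value means maximizing the remaining 7.
The other 7 can take up 7 × 44 = 308 ≥ 205 − 3, so one classroom can sit at its floor of 3.
Achievable: one at 3 and the other 7 totalling 202, which fits since 7 × 3 ≤ 202 ≤ 7 × 44.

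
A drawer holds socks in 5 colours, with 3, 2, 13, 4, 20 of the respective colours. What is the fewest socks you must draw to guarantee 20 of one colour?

In the worst case you take as many as possible of each colour without reaching 20: 3 + 2 + 13 + 4 + 19 = 41.
The next one must give 20 of some colour, so 41 + 1 = 42.

42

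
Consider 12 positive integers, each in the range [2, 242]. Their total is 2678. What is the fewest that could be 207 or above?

If only k of them are at least 207, the other 12 − k are at most 206, so the total is at most k·242 + (12 − k)·206.
This must reach 2678, so k·242 + (12 − k)·206 ≥ 2678, giving k ≥ 6.
Exactly 6 works: 6 values at 242 and 6 at 206 total 2688; lower one of the high values by 10 (still ≥ 207) to hit 2678.

6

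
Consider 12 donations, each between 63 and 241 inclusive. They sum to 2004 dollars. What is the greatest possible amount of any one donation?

241

To make one donation as large as possible, make the other 11 as small as possible.
The other 11 contribute at least 11 × 63 = 693, leaving at most 2004 − 693 = 1311.
But each donation is capped at 241, so the maximum is 241.
Achievable: one at 241 and the other 11 totalling 1763, which fits since 11 × 63 ≤ 1763 ≤ 11 × 241.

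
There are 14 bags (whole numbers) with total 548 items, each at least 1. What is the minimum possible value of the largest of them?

The 14 values sum to 548, so their maximum is at least ⌈548/14⌉ = 40.
Taking 12 copies of 39 and 2 copies of 40 gives exactly 548, so 40 is attained.

40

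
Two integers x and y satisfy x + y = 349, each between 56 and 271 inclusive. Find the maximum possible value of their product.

With x + y fixed, xy peaks when the two are closest together.
Taking x = 174 and y = 175 (both in [56, 271]) gives xy = 30450.

30450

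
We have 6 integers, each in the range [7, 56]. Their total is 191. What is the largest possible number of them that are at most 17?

3

Each value at 17 or below falls at least 56 − 17 = 39 short of the ceiling 56.
The ceiling total is 6 × 56 = 336, and we need 191, so at most ⌊(336 − 191)/39⌋ = 3 can be that low.
k = 3 is achieved by 3 values at 17 and 3 at 56, total 219; lower one of the 56's by 28 (still > 17) to reach 191.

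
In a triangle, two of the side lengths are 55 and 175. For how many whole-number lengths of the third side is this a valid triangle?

The triangle inequality gives |55 − 175| < c < 55 + 175, i.e. 120 < c < 230.
So c can be any integer from 121 to 229: 109 values.

109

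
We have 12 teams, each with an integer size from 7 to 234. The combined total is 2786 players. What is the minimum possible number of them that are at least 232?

If only k of them are at least 232, the other 12 − k are at most 231, so the total is at most k·234 + (12 − k)·231.
This must reach 2786, so k·234 + (12 − k)·231 ≥ 2786, giving k ≥ 5.
Exactly 5 works: 5 values at 234 and 7 at 231 total 2787; lower one of the high values by 1 (still ≥ 232) to hit 2786.

5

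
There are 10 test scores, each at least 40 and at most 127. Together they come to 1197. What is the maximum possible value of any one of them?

Maximizing one value means minimizing the remaining 9.
The other 9 contribute at least 9 × 40 = 360, leaving at most 1197 − 360 = 837.
But each score is capped at 127, so the maximum is 127.
Achievable: one at 127 and the other 9 totalling 1070, which fits since 9 × 40 ≤ 1070 ≤ 9 × 127.

127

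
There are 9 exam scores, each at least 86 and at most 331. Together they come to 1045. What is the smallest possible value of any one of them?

Minimizing one value means maximizing the remaining 8.
The other 8 can take up 8 × 331 = 2648 ≥ 1045 − 86, so one score can sit at its floor of 86.
Achievable: one at 86 and the other 8 totalling 959, which fits since 8 × 86 ≤ 959 ≤ 8 × 331.

86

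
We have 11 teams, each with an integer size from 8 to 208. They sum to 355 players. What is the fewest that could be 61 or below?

7

If only k of them are at most 61, the other 11 − k are at least 62, so the total is at least (11 − k)·62 + k·8.
This is ≤ 355, so (11 − k)·62 + 8k ≤ 355, which gives k ≥ 7.
Exactly 7 works: 7 values at 8 and 4 at 62 total 304; raise one of the low values by 51 (still ≤ 61) to hit 355.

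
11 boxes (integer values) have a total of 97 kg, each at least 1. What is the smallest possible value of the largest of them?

The average is 97/11 > 8, so not all 11 can be 8 or less; the largest is ≥ 9.
Achievable: 9 of them at 9 and 2 at 8 total 97.

9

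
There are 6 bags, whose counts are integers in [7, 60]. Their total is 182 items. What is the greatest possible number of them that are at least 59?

2

If k of the values are ≥ 59, the total is ≥ 59k + 7(6 − k).
Setting 59k + 7(6 − k) ≤ 182 gives 52k ≤ 140, so k ≤ 2.
k = 2 is achieved by 2 values at 59 and 4 at 7, total 146; add 36 to one value (staying below 59) to reach 182.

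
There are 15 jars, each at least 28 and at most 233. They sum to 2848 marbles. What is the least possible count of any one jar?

Minimizing one value means maximizing the remaining 14.
The other 14 can take up 14 × 233 = 3262 ≥ 2848 − 28, so one jar can sit at its floor of 28.
Achievable: one at 28 and the other 14 totalling 2820, which fits since 14 × 28 ≤ 2820 ≤ 14 × 233.

28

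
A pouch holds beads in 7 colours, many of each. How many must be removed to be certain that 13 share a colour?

85

In the worst case you draw 12 of each of the 7 colours: 7 × 12 = 84.
One more forces 13 of some colour, so 84 + 1 = 85.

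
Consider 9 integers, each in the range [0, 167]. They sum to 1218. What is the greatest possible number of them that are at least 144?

With k values at 144 or above and the rest at least 0, the sum is at least 0 + 144k.
Since the sum is 1218, we need 144k ≤ 1218, i.e. k ≤ 8.
k = 8 is achieved by 8 values at 144 and 1 at 0, total 1152; add 66 to one value (staying below 144) to reach 1218.

8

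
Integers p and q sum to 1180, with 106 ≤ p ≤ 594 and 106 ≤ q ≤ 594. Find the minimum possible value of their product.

pq = p(1180 − p) is concave in p, so over [586, 594] it is minimized at an endpoint.
The extreme feasible split is p = 586, q = 594, giving pq = 348084.

348084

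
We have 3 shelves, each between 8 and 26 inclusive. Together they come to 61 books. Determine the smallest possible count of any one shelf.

Minimizing one value means maximizing the remaining 2.
The other 2 contribute at most 2 × 26 = 52, leaving at least 61 − 52 = 9.
Since 9 ≥ 8, this is achievable: one at 9 and 2 at 26.

9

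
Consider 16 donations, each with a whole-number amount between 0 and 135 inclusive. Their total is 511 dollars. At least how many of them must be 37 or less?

Let j be the number exceeding 37. Then the total is ≥ 38·j + 0·(16 − j) = 0 + 38j.
So 38j ≤ 511 and j ≤ 13; hence at least 16 − 13 = 3 are ≤ 37.
Exactly 3 works: 3 values at 0 and 13 at 38 total 494; raise one of the low values by 17 (still ≤ 37) to hit 511.

3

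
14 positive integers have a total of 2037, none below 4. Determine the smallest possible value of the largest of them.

If every one of the 14 were at most 145, the total would be at most 14 × 145 = 2030 < 2037.
Achievable: 7 of them at 146 and 7 at 145 total 2037.

146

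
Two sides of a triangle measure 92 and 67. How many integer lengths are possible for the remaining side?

The triangle inequality gives |92 − 67| < c < 92 + 67, i.e. 25 < c < 159.
So c can be any integer from 26 to 158: 133 values.

133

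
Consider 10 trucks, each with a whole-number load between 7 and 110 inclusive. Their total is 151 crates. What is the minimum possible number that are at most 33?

7

Each value above 33 is at least 34, contributing at least 34 − 7 = 27 above the floor 7.
The sum exceeds the floor total 70 by 81, so at most ⌊81/27⌋ = 3 exceed 33, and at least 7 are ≤ 33.
Exactly 7 works: 7 values at 7 and 3 at 34 total 151.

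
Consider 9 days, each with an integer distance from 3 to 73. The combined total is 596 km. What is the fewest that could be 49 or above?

If only k of them are at least 49, the other 9 − k are at most 48, so the total is at most k·73 + (9 − k)·48.
This must reach 596, so k·73 + (9 − k)·48 ≥ 596, giving k ≥ 7.
Exactly 7 works: 7 values at 73 and 2 at 48 total 607; lower one of the high values by 11 (still ≥ 49) to hit 596.

7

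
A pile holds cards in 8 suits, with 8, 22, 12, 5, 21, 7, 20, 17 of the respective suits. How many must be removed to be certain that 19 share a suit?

104

In the worst case you take as many as possible of each suit without reaching 19: 8 + 18 + 12 + 5 + 18 + 7 + 18 + 17 = 103.
The next one must give 19 of some suit, so 103 + 1 = 104.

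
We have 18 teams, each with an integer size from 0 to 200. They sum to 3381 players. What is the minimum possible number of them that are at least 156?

14

If only k of them are at least 156, the other 18 − k are at most 155, so the total is at most k·200 + (18 − k)·155.
This must reach 3381, so k·200 + (18 − k)·155 ≥ 3381, giving k ≥ 14.
Exactly 14 works: 14 values at 200 and 4 at 155 total 3420; lower one of the high values by 39 (still ≥ 156) to hit 3381.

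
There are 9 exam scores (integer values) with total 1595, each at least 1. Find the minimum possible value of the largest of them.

The 9 values sum to 1595, so their maximum is at least ⌈1595/9⌉ = 178.
Equality holds with 2 values of 178 and 7 values of 177.

178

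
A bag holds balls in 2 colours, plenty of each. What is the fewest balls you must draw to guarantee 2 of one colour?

3

You could draw 1 of every colour without reaching 2 of any — 2 in all.
One more forces 2 of some colour, so 2 + 1 = 3.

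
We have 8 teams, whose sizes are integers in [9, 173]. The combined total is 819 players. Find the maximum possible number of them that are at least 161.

4

Suppose k of them are at least 161. Those contribute at least 161 each and the other 8 − k at least 9 each.
So the total is at least 161k + 9(8 − k) = 72 + 152k. This must be ≤ 819, giving k ≤ 4.
k = 4 is achieved by 4 values at 161 and 4 at 9, total 680; add 139 to one value (staying below 161) to reach 819.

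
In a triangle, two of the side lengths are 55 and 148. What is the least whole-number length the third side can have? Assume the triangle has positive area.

The third side must exceed |55 − 148| = 93.
The smallest integer above 93 is 94.

94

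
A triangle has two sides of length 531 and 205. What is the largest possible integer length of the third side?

The third side must be less than 531 + 205 = 736.
The largest integer below 736 is 735.

735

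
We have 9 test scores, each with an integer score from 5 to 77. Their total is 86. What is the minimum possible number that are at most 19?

7

Let j be the number exceeding 19. Then the total is ≥ 20·j + 5·(9 − j) = 45 + 15j.
So 15j ≤ 41 and j ≤ 2; hence at least 9 − 2 = 7 are ≤ 19.
Exactly 7 works: 7 values at 5 and 2 at 20 total 75; raise one of the low values by 11 (still ≤ 19) to hit 86.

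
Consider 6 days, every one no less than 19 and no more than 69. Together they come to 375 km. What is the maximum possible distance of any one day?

Maximizing one value means minimizing the remaining 5.
The other 5 contribute at least 5 × 19 = 95, leaving at most 375 − 95 = 280.
But each day is capped at 69, so the maximum is 69.
Achievable: one at 69 and the other 5 totalling 306, which fits since 5 × 19 ≤ 306 ≤ 5 × 69.

69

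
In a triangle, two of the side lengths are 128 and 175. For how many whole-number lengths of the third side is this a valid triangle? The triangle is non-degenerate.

The triangle inequality gives |128 − 175| < c < 128 + 175, i.e. 47 < c < 303.
So c can be any integer from 48 to 302: 255 values.

255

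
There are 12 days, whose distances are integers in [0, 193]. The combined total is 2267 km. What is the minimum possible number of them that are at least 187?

Suppose at most 12 − j of them reach 187; then j values are ≤ 186 and the rest ≤ 193.
The total is then ≤ 186·j + 193·(12 − j) = 2316 − 7j. For this to be ≥ 2267 we need j ≤ 7, so at least 12 − 7 = 5 must reach 187.
Exactly 5 works: 5 values at 193 and 7 at 186 total 2267.

5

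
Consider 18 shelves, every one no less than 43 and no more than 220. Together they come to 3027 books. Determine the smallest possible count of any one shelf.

To make one shelf as small as possible, make the other 17 as large as possible.
The other 17 can take up 17 × 220 = 3740 ≥ 3027 − 43, so one shelf can sit at its floor of 43.
Achievable: one at 43 and the other 17 totalling 2984, which fits since 17 × 43 ≤ 2984 ≤ 17 × 220.

43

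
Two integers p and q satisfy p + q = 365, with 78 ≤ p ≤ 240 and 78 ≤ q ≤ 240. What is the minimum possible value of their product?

For a fixed sum, pq is smallest when p and q are as far apart as possible.
At the endpoint p = 125, q = 365 − 125 = 240, so pq = 125 × 240 = 30000.

30000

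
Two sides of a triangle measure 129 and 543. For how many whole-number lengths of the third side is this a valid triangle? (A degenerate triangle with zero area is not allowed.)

The triangle inequality gives |129 − 543| < c < 129 + 543, i.e. 414 < c < 672.
So c can be any integer from 415 to 671: 257 values.

257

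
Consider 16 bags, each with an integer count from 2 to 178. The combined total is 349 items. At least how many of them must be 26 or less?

4

Each value above 26 is at least 27, contributing at least 27 − 2 = 25 above the floor 2.
The sum exceeds the floor total 32 by 317, so at most ⌊317/25⌋ = 12 exceed 26, and at least 4 are ≤ 26.
Exactly 4 works: 4 values at 2 and 12 at 27 total 332; raise one of the low values by 17 (still ≤ 26) to hit 349.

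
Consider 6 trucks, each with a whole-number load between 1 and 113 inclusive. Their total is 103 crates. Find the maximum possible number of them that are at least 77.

If k of the values are ≥ 77, the total is ≥ 77k + 1(6 − k).
Setting 77k + 1(6 − k) ≤ 103 gives 76k ≤ 97, so k ≤ 1.
k = 1 is achieved by 1 value at 77 and 5 at 1, total 82; add 21 to one value (staying below 77) to reach 103.

1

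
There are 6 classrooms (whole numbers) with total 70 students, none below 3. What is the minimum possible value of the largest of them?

12

The average is 70/6 > 11, so not all 6 can be 11 or less; the largest is ≥ 12.
Achievable: 4 of them at 12 and 2 at 11 total 70.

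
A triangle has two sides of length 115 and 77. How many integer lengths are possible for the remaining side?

The triangle inequality gives |115 − 77| < c < 115 + 77, i.e. 38 < c < 192.
So c can be any integer from 39 to 191: 153 values.

153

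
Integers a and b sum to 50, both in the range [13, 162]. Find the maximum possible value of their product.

ab = a(50 − a) is maximized when a is as near 50/2 as the bounds allow.
Taking a = 25 and b = 25 (both in [13, 162]) gives ab = 625.

625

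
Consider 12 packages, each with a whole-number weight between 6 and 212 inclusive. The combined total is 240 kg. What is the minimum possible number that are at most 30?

Each value above 30 is at least 31, contributing at least 31 − 6 = 25 above the floor 6.
The sum exceeds the floor total 72 by 168, so at most ⌊168/25⌋ = 6 exceed 30, and at least 6 are ≤ 30.
Exactly 6 works: 6 values at 6 and 6 at 31 total 222; raise one of the low values by 18 (still ≤ 30) to hit 240.

6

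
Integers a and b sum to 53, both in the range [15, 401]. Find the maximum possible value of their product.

With a + b fixed, ab peaks when the two are closest together.
Taking a = 26 and b = 27 (both in [15, 401]) gives ab = 702.

702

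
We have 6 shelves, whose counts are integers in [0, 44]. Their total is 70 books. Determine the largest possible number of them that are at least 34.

2

With k values at 34 or above and the rest at least 0, the sum is at least 0 + 34k.
Since the sum is 70, we need 34k ≤ 70, i.e. k ≤ 2.
k = 2 is achieved by 2 values at 34 and 4 at 0, total 68; add 2 to one value (staying below 34) to reach 70.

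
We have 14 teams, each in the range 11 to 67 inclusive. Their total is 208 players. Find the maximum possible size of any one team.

65

Maximizing one value means minimizing the remaining 13.
The other 13 contribute at least 13 × 11 = 143, leaving at most 208 − 143 = 65.
Since 65 ≤ 67, this is achievable: one at 65 and 13 at 11.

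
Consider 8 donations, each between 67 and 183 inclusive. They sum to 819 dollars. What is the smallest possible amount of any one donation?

67

Minimizing one value means maximizing the remaining 7.
The other 7 can take up 7 × 183 = 1281 ≥ 819 − 67, so one donation can sit at its floor of 67.
Achievable: one at 67 and the other 7 totalling 752, which fits since 7 × 67 ≤ 752 ≤ 7 × 183.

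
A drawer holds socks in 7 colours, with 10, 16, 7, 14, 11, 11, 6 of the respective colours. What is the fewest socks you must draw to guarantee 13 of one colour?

70

In the worst case you take as many as possible of each colour without reaching 13: 10 + 12 + 7 + 12 + 11 + 11 + 6 = 69.
The next one must give 13 of some colour, so 69 + 1 = 70.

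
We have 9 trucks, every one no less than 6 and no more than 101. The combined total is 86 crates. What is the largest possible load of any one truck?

38

Maximizing one value means minimizing the remaining 8.
The other 8 contribute at least 8 × 6 = 48, leaving at most 86 − 48 = 38.
Since 38 ≤ 101, this is achievable: one at 38 and 8 at 6.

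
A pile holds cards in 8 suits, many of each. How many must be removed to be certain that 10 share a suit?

73

In the worst case you draw 9 of each of the 8 suits: 8 × 9 = 72.
One more forces 10 of some suit, so 72 + 1 = 73.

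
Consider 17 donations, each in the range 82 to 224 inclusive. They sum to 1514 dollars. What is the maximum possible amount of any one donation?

Maximizing one value means minimizing the remaining 16.
The other 16 contribute at least 16 × 82 = 1312, leaving at most 1514 − 1312 = 202.
Since 202 ≤ 224, this is achievable: one at 202 and 16 at 82.

202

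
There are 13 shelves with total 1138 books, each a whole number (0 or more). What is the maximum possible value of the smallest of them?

The average is 1138/13 < 88, so some value is ≤ 87.
Equality holds with 6 values of 87 and 7 values of 88.

87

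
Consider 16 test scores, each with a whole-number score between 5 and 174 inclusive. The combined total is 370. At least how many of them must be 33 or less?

Let j be the number exceeding 33. Then the total is ≥ 34·j + 5·(16 − j) = 80 + 29j.
So 29j ≤ 290 and j ≤ 10; hence at least 16 − 10 = 6 are ≤ 33.
Exactly 6 works: 6 values at 5 and 10 at 34 total 370.

6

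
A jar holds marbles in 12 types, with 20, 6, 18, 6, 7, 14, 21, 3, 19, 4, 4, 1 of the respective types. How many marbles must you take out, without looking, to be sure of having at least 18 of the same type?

114

In the worst case you take as many as possible of each type without reaching 18: 17 + 6 + 17 + 6 + 7 + 14 + 17 + 3 + 17 + 4 + 4 + 1 = 113.
The next one must give 18 of some type, so 113 + 1 = 114.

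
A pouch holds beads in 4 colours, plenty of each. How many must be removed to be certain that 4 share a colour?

13

In the worst case you draw 3 of each of the 4 colours: 4 × 3 = 12.
One more forces 4 of some colour, so 12 + 1 = 13.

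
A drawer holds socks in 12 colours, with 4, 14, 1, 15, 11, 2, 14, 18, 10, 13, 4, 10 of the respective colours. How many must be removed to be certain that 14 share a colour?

108

In the worst case you take as many as possible of each colour without reaching 14: 4 + 13 + 1 + 13 + 11 + 2 + 13 + 13 + 10 + 13 + 4 + 10 = 107.
The next one must give 14 of some colour, so 107 + 1 = 108.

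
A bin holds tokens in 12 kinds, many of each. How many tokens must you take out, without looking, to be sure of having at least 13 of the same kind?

You could draw 12 of every kind without reaching 13 of any — 144 in all.
One more forces 13 of some kind, so 144 + 1 = 145.

145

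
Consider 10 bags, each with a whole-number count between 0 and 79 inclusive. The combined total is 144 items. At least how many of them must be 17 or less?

2

If only k of them are at most 17, the other 10 − k are at least 18, so the total is at least (10 − k)·18 + k·0.
This is ≤ 144, so (10 − k)·18 + 0k ≤ 144, which gives k ≥ 2.
Exactly 2 works: 2 values at 0 and 8 at 18 total 144.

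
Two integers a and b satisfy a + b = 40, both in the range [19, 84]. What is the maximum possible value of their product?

400

ab = a(40 − a) is maximized when a is as near 40/2 as the bounds allow.
Taking a = 20 and b = 20 (both in [19, 84]) gives ab = 400.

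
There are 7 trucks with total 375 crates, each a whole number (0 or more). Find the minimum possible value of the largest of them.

The average is 375/7 > 53, so not all 7 can be 53 or less; the largest is ≥ 54.
Achievable: 4 of them at 54 and 3 at 53 total 375.

54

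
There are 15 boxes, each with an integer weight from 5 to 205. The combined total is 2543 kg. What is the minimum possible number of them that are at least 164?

Suppose at most 15 − j of them reach 164; then j values are ≤ 163 and the rest ≤ 205.
The total is then ≤ 163·j + 205·(15 − j) = 3075 − 42j. For this to be ≥ 2543 we need j ≤ 12, so at least 15 − 12 = 3 must reach 164.
Exactly 3 works: 3 values at 205 and 12 at 163 total 2571; lower one of the high values by 28 (still ≥ 164) to hit 2543.

3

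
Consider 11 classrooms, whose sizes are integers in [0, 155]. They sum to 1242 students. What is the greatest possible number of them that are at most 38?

Each value at 38 or below falls at least 155 − 38 = 117 short of the ceiling 155.
The ceiling total is 11 × 155 = 1705, and we need 1242, so at most ⌊(1705 − 1242)/117⌋ = 3 can be that low.
k = 3 is achieved by 3 values at 38 and 8 at 155, total 1354; lower one of the 155's by 112 (still > 38) to reach 1242.

3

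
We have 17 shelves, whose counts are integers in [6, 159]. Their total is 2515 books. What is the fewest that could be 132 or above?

11

Suppose at most 17 − j of them reach 132; then j values are ≤ 131 and the rest ≤ 159.
The total is then ≤ 131·j + 159·(17 − j) = 2703 − 28j. For this to be ≥ 2515 we need j ≤ 6, so at least 17 − 6 = 11 must reach 132.
Exactly 11 works: 11 values at 159 and 6 at 131 total 2535; lower one of the high values by 20 (still ≥ 132) to hit 2515.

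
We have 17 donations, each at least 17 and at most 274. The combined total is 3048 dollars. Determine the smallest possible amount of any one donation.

To make one donation as small as possible, make the other 16 as large as possible.
The other 16 can take up 16 × 274 = 4384 ≥ 3048 − 17, so one donation can sit at its floor of 17.
Achievable: one at 17 and the other 16 totalling 3031, which fits since 16 × 17 ≤ 3031 ≤ 16 × 274.

17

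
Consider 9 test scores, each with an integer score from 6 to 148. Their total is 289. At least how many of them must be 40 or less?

If only k of them are at most 40, the other 9 − k are at least 41, so the total is at least (9 − k)·41 + k·6.
This is ≤ 289, so (9 − k)·41 + 6k ≤ 289, which gives k ≥ 3.
Exactly 3 works: 3 values at 6 and 6 at 41 total 264; raise one of the low values by 25 (still ≤ 40) to hit 289.

3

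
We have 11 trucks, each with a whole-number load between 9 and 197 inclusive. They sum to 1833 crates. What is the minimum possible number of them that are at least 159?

3

Suppose at most 11 − j of them reach 159; then j values are ≤ 158 and the rest ≤ 197.
The total is then ≤ 158·j + 197·(11 − j) = 2167 − 39j. For this to be ≥ 1833 we need j ≤ 8, so at least 11 − 8 = 3 must reach 159.
Exactly 3 works: 3 values at 197 and 8 at 158 total 1855; lower one of the high values by 22 (still ≥ 159) to hit 1833.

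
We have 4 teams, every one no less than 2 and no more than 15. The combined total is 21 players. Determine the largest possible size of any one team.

15

Maximizing one value means minimizing the remaining 3.
The other 3 contribute at least 3 × 2 = 6, leaving at most 21 − 6 = 15.
Since 15 ≤ 15, this is achievable: one at 15 and 3 at 2.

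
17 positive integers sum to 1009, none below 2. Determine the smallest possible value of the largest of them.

The average is 1009/17 > 59, so not all 17 can be 59 or less; the largest is ≥ 60.
Taking 11 copies of 59 and 6 copies of 60 gives exactly 1009, so 60 is attained.

60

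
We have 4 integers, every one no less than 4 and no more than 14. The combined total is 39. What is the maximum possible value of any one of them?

14

To make one integer as large as possible, make the other 3 as small as possible.
The other 3 contribute at least 3 × 4 = 12, leaving at most 39 − 12 = 27.
But each integer is capped at 14, so the maximum is 14.
Achievable: one at 14 and the other 3 totalling 25, which fits since 3 × 4 ≤ 25 ≤ 3 × 14.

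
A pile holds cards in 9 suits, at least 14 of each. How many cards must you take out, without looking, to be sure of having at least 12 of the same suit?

In the worst case you draw 11 of each of the 9 suits: 9 × 11 = 99.
One more forces 12 of some suit, so 99 + 1 = 100.

100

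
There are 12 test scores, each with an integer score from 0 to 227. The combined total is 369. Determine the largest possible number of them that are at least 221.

1

With k values at 221 or above and the rest at least 0, the sum is at least 0 + 221k.
Since the sum is 369, we need 221k ≤ 369, i.e. k ≤ 1.
k = 1 is achieved by 1 value at 221 and 11 at 0, total 221; add 148 to one value (staying below 221) to reach 369.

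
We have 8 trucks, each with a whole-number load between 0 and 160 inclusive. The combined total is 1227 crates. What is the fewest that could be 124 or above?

Suppose at most 8 − j of them reach 124; then j values are ≤ 123 and the rest ≤ 160.
The total is then ≤ 123·j + 160·(8 − j) = 1280 − 37j. For this to be ≥ 1227 we need j ≤ 1, so at least 8 − 1 = 7 must reach 124.
Exactly 7 works: 7 values at 160 and 1 at 123 total 1243; lower one of the high values by 16 (still ≥ 124) to hit 1227.

7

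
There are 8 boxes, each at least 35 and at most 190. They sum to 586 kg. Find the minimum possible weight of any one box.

To make one box as small as possible, make the other 7 as large as possible.
The other 7 can take up 7 × 190 = 1330 ≥ 586 − 35, so one box can sit at its floor of 35.
Achievable: one at 35 and the other 7 totalling 551, which fits since 7 × 35 ≤ 551 ≤ 7 × 190.

35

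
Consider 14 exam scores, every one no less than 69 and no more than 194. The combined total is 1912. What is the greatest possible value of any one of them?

194

Maximizing one value means minimizing the remaining 13.
The other 13 contribute at least 13 × 69 = 897, leaving at most 1912 − 897 = 1015.
But each score is capped at 194, so the maximum is 194.
Achievable: one at 194 and the other 13 totalling 1718, which fits since 13 × 69 ≤ 1718 ≤ 13 × 194.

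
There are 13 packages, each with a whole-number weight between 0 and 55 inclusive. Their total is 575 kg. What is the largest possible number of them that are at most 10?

3

Suppose k of them are at most 10. Those contribute at most 10 each and the rest at most 55 each.
So the total is at most 10k + 55(13 − k) = 715 − 45k. This must still be ≥ 575, so k ≤ 3.
k = 3 is achieved by 3 values at 10 and 10 at 55, total 580; lower one of the 55's by 5 (still > 10) to reach 575.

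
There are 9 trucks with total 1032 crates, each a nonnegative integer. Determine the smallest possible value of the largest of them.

The average is 1032/9 > 114, so not all 9 can be 114 or less; the largest is ≥ 115.
Taking 3 copies of 114 and 6 copies of 115 gives exactly 1032, so 115 is attained.

115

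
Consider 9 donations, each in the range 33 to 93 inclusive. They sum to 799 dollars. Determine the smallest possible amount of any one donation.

55

To make one donation as small as possible, make the other 8 as large as possible.
The other 8 contribute at most 8 × 93 = 744, leaving at least 799 − 744 = 55.
Since 55 ≥ 33, this is achievable: one at 55 and 8 at 93.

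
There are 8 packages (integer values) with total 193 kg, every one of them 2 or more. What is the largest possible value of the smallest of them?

24

If every one of the 8 were at least 25, the total would be at least 8 × 25 = 200 > 193.
Equality holds with 7 values of 24 and 1 value of 25.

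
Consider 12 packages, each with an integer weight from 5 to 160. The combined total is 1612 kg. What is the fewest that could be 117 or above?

Suppose at most 12 − j of them reach 117; then j values are ≤ 116 and the rest ≤ 160.
The total is then ≤ 116·j + 160·(12 − j) = 1920 − 44j. For this to be ≥ 1612 we need j ≤ 7, so at least 12 − 7 = 5 must reach 117.
Exactly 5 works: 5 values at 160 and 7 at 116 total 1612.

5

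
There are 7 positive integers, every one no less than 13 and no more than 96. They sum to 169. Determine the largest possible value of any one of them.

Maximizing one value means minimizing the remaining 6.
The other 6 contribute at least 6 × 13 = 78, leaving at most 169 − 78 = 91.
Since 91 ≤ 96, this is achievable: one at 91 and 6 at 13.

91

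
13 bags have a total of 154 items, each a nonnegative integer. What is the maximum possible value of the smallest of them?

If every one of the 13 were at least 12, the total would be at least 13 × 12 = 156 > 154.
Taking 2 copies of 11 and 11 copies of 12 gives exactly 154, so 11 is attained.

11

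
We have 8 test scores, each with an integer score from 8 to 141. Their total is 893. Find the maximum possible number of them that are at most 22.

Suppose k of them are at most 22. Those contribute at most 22 each and the rest at most 141 each.
So the total is at most 22k + 141(8 − k) = 1128 − 119k. This must still be ≥ 893, so k ≤ 1.
k = 1 is achieved by 1 value at 22 and 7 at 141, total 1009; lower one of the 141's by 116 (still > 22) to reach 893.

1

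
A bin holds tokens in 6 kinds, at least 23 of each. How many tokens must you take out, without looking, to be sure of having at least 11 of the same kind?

61

In the worst case you draw 10 of each of the 6 kinds: 6 × 10 = 60.
One more forces 11 of some kind, so 60 + 1 = 61.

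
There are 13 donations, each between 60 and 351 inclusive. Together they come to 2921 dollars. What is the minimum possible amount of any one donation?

To make one donation as small as possible, make the other 12 as large as possible.
The other 12 can take up 12 × 351 = 4212 ≥ 2921 − 60, so one donation can sit at its floor of 60.
Achievable: one at 60 and the other 12 totalling 2861, which fits since 12 × 60 ≤ 2861 ≤ 12 × 351.

60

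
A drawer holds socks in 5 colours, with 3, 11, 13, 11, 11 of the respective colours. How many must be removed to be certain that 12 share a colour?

In the worst case you take as many as possible of each colour without reaching 12: 3 + 11 + 11 + 11 + 11 = 47.
The next one must give 12 of some colour, so 47 + 1 = 48.

48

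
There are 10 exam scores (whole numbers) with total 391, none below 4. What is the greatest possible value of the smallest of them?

If every one of the 10 were at least 40, the total would be at least 10 × 40 = 400 > 391.
Taking 9 copies of 39 and 1 copy of 40 gives exactly 391, so 39 is attained.

39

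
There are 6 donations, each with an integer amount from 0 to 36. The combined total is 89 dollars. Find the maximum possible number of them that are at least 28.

If k of the values are ≥ 28, the total is ≥ 28k + 0(6 − k).
Setting 28k + 0(6 − k) ≤ 89 gives 28k ≤ 89, so k ≤ 3.
k = 3 is achieved by 3 values at 28 and 3 at 0, total 84; add 5 to one value (staying below 28) to reach 89.

3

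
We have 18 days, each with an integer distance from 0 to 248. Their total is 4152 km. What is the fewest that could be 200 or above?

If only k of them are at least 200, the other 18 − k are at most 199, so the total is at most k·248 + (18 − k)·199.
This must reach 4152, so k·248 + (18 − k)·199 ≥ 4152, giving k ≥ 12.
Exactly 12 works: 12 values at 248 and 6 at 199 total 4170; lower one of the high values by 18 (still ≥ 200) to hit 4152.

12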